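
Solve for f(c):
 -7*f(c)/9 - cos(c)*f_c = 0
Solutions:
 f(c) = C1*(sin(c) - 1)^(7/18)/(sin(c) + 1)^(7/18)


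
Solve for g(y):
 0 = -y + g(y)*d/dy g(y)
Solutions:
 g(y) = -sqrt(C1 + y^2)
 g(y) = sqrt(C1 + y^2)


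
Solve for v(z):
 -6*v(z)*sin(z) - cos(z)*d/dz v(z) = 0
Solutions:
 v(z) = C1*cos(z)^6


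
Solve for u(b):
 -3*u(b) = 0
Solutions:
 u(b) = 0


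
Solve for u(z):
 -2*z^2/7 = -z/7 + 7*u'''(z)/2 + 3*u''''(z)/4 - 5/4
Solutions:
 u(z) = C1 + C2*z + C3*z^2 + C4*exp(-14*z/3) - z^5/735 + 13*z^4/4116 + 1637*z^3/28812


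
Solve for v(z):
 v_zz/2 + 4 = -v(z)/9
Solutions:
 v(z) = C1*sin(sqrt(2)*z/3) + C2*cos(sqrt(2)*z/3) - 36


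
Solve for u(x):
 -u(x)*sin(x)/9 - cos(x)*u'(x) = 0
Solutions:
 u(x) = C1*cos(x)^(1/9)


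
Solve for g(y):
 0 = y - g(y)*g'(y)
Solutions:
 g(y) = -sqrt(C1 + y^2)
 g(y) = sqrt(C1 + y^2)


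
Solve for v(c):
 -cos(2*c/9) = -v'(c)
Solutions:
 v(c) = C1 + 9*sin(2*c/9)/2


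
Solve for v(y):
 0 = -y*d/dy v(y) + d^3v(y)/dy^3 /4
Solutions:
 v(y) = C1 + Integral(C2*airyai(2^(2/3)*y) + C3*airybi(2^(2/3)*y), y)


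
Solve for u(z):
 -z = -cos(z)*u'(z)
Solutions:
 u(z) = C1 + Integral(z/cos(z), z)


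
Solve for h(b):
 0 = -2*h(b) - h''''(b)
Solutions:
 h(b) = (C1*sin(2^(3/4)*b/2) + C2*cos(2^(3/4)*b/2))*exp(-2^(3/4)*b/2) + (C3*sin(2^(3/4)*b/2) + C4*cos(2^(3/4)*b/2))*exp(2^(3/4)*b/2)


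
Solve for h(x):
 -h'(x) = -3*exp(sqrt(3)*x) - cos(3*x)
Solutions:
 h(x) = C1 + sqrt(3)*exp(sqrt(3)*x) + sin(3*x)/3


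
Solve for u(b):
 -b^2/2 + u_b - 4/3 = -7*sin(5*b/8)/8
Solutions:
 u(b) = C1 + b^3/6 + 4*b/3 + 7*cos(5*b/8)/5


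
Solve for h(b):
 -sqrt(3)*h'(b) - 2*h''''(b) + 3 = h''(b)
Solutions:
 h(b) = C1 + C2*exp(-2^(1/3)*sqrt(3)*b*(-(9 + sqrt(83))^(1/3) + 2^(1/3)/(9 + sqrt(83))^(1/3))/12)*sin(2^(1/3)*b*(2^(1/3)/(9 + sqrt(83))^(1/3) + (9 + sqrt(83))^(1/3))/4) + C3*exp(-2^(1/3)*sqrt(3)*b*(-(9 + sqrt(83))^(1/3) + 2^(1/3)/(9 + sqrt(83))^(1/3))/12)*cos(2^(1/3)*b*(2^(1/3)/(9 + sqrt(83))^(1/3) + (9 + sqrt(83))^(1/3))/4) + C4*exp(2^(1/3)*sqrt(3)*b*(-(9 + sqrt(83))^(1/3) + 2^(1/3)/(9 + sqrt(83))^(1/3))/6) + sqrt(3)*b


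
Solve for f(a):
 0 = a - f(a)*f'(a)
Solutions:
 f(a) = -sqrt(C1 + a^2)
 f(a) = sqrt(C1 + a^2)


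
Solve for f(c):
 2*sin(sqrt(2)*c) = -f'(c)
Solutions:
 f(c) = C1 + sqrt(2)*cos(sqrt(2)*c)


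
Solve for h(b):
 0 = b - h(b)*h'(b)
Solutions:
 h(b) = -sqrt(C1 + b^2)
 h(b) = sqrt(C1 + b^2)


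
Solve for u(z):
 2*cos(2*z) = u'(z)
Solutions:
 u(z) = C1 + sin(2*z)


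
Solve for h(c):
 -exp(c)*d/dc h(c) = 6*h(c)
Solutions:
 h(c) = C1*exp(6*exp(-c))


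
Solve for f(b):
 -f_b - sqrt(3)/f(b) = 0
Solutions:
 f(b) = -sqrt(C1 - 2*sqrt(3)*b)
 f(b) = sqrt(C1 - 2*sqrt(3)*b)


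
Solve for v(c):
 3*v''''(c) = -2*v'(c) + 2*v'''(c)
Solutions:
 v(c) = C1 + C2*exp(c*(4/(9*sqrt(681) + 235)^(1/3) + 4 + (9*sqrt(681) + 235)^(1/3))/18)*sin(sqrt(3)*c*(-(9*sqrt(681) + 235)^(1/3) + 4/(9*sqrt(681) + 235)^(1/3))/18) + C3*exp(c*(4/(9*sqrt(681) + 235)^(1/3) + 4 + (9*sqrt(681) + 235)^(1/3))/18)*cos(sqrt(3)*c*(-(9*sqrt(681) + 235)^(1/3) + 4/(9*sqrt(681) + 235)^(1/3))/18) + C4*exp(c*(-(9*sqrt(681) + 235)^(1/3) - 4/(9*sqrt(681) + 235)^(1/3) + 2)/9)


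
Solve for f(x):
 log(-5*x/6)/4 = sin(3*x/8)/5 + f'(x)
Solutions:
 f(x) = C1 + x*log(-x)/4 - x*log(6)/4 - x/4 + x*log(5)/4 + 8*cos(3*x/8)/15


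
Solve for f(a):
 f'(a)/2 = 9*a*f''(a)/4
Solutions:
 f(a) = C1 + C2*a^(11/9)


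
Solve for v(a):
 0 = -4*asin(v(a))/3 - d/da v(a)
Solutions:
 Integral(1/asin(_y), (_y, v(a))) = C1 - 4*a/3


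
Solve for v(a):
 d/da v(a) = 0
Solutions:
 v(a) = C1


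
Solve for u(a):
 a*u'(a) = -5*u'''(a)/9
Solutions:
 u(a) = C1 + Integral(C2*airyai(-15^(2/3)*a/5) + C3*airybi(-15^(2/3)*a/5), a)


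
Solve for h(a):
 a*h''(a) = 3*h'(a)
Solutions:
 h(a) = C1 + C2*a^4


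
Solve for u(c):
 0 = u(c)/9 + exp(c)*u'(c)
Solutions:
 u(c) = C1*exp(exp(-c)/9)


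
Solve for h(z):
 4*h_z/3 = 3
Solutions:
 h(z) = C1 + 9*z/4


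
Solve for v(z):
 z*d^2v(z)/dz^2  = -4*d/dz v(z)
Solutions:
 v(z) = C1 + C2/z^3


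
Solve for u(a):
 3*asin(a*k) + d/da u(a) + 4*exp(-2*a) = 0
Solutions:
 u(a) = C1 - Piecewise((3*a*asin(a*k) - 2*exp(-2*a) + 3*sqrt(-a^2*k^2 + 1)/k, Ne(k, 0)), (-2*exp(-2*a), True))


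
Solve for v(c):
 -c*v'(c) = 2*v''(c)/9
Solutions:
 v(c) = C1 + C2*erf(3*c/2)


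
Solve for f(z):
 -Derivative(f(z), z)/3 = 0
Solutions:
 f(z) = C1


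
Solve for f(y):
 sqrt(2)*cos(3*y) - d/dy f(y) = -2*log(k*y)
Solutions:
 f(y) = C1 + 2*y*log(k*y) - 2*y + sqrt(2)*sin(3*y)/3


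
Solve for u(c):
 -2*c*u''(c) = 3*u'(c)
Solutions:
 u(c) = C1 + C2/sqrt(c)


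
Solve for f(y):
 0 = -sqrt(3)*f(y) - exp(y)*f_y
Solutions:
 f(y) = C1*exp(sqrt(3)*exp(-y))


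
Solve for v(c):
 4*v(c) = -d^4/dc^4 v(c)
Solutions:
 v(c) = (C1*sin(c) + C2*cos(c))*exp(-c) + (C3*sin(c) + C4*cos(c))*exp(c)


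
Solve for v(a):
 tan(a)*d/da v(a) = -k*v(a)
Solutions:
 v(a) = C1*exp(-k*log(sin(a)))


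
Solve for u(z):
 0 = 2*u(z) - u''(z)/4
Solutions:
 u(z) = C1*exp(-2*sqrt(2)*z) + C2*exp(2*sqrt(2)*z)


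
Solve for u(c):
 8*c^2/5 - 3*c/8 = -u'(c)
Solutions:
 u(c) = C1 - 8*c^3/15 + 3*c^2/16


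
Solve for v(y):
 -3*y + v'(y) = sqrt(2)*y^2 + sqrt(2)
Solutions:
 v(y) = C1 + sqrt(2)*y^3/3 + 3*y^2/2 + sqrt(2)*y


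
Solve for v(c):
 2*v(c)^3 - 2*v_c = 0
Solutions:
 v(c) = -sqrt(2)*sqrt(-1/(C1 + c))/2
 v(c) = sqrt(2)*sqrt(-1/(C1 + c))/2


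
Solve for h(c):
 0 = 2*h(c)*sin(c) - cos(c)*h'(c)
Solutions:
 h(c) = C1/cos(c)^2


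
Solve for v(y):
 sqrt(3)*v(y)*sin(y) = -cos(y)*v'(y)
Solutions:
 v(y) = C1*cos(y)^(sqrt(3))


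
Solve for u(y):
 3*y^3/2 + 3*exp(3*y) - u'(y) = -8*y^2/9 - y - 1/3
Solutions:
 u(y) = C1 + 3*y^4/8 + 8*y^3/27 + y^2/2 + y/3 + exp(3*y)


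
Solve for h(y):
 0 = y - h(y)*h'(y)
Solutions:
 h(y) = -sqrt(C1 + y^2)
 h(y) = sqrt(C1 + y^2)


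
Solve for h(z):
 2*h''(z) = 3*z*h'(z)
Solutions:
 h(z) = C1 + C2*erfi(sqrt(3)*z/2)


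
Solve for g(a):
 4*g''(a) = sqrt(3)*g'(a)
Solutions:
 g(a) = C1 + C2*exp(sqrt(3)*a/4)


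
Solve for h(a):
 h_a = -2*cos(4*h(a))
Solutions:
 h(a) = -asin((C1 + exp(16*a))/(C1 - exp(16*a)))/4 + pi/4
 h(a) = asin((C1 + exp(16*a))/(C1 - exp(16*a)))/4


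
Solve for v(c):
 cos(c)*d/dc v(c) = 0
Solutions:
 v(c) = C1


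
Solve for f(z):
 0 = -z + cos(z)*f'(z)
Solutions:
 f(z) = C1 + Integral(z/cos(z), z)


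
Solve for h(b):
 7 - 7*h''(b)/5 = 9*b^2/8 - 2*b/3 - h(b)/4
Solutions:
 h(b) = C1*exp(-sqrt(35)*b/14) + C2*exp(sqrt(35)*b/14) + 9*b^2/2 - 8*b/3 + 112/5


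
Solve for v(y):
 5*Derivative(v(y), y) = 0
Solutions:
 v(y) = C1


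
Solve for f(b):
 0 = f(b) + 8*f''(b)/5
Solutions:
 f(b) = C1*sin(sqrt(10)*b/4) + C2*cos(sqrt(10)*b/4)


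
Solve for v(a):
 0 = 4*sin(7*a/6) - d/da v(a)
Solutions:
 v(a) = C1 - 24*cos(7*a/6)/7


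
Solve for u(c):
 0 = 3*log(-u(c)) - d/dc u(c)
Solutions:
 -li(-u(c)) = C1 + 3*c


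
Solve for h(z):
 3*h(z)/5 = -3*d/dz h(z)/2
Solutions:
 h(z) = C1*exp(-2*z/5)


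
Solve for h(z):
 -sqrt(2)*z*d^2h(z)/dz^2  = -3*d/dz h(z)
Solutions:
 h(z) = C1 + C2*z^(1 + 3*sqrt(2)/2)


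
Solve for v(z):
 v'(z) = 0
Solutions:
 v(z) = C1


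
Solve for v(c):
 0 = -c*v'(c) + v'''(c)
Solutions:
 v(c) = C1 + Integral(C2*airyai(c) + C3*airybi(c), c)


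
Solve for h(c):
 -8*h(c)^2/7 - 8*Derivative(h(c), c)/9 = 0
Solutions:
 h(c) = 7/(C1 + 9*c)


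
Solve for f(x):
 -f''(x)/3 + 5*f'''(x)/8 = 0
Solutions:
 f(x) = C1 + C2*x + C3*exp(8*x/15)


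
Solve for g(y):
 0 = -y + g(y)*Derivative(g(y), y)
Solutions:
 g(y) = -sqrt(C1 + y^2)
 g(y) = sqrt(C1 + y^2)


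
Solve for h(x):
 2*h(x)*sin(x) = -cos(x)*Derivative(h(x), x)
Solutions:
 h(x) = C1*cos(x)^2


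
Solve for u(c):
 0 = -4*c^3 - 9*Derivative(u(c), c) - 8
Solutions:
 u(c) = C1 - c^4/9 - 8*c/9


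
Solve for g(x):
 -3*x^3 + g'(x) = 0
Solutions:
 g(x) = C1 + 3*x^4/4


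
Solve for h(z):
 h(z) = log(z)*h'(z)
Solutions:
 h(z) = C1*exp(li(z))


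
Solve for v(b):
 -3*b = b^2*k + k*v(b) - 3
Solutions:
 v(b) = (-b^2*k - 3*b + 3)/k


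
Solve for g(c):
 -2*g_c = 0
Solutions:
 g(c) = C1


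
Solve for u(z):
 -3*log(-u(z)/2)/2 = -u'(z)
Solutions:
 -2*Integral(1/(log(-_y) - log(2)), (_y, u(z)))/3 = C1 - z


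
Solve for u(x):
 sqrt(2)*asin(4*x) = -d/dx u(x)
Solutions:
 u(x) = C1 - sqrt(2)*(x*asin(4*x) + sqrt(1 - 16*x^2)/4)


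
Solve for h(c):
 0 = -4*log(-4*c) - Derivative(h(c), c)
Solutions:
 h(c) = C1 - 4*c*log(-c) + 4*c*(1 - 2*log(2))


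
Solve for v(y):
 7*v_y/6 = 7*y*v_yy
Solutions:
 v(y) = C1 + C2*y^(7/6)


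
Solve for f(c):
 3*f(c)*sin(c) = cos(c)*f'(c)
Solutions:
 f(c) = C1/cos(c)^3


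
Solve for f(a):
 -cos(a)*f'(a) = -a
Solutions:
 f(a) = C1 + Integral(a/cos(a), a)


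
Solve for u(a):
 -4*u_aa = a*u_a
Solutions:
 u(a) = C1 + C2*erf(sqrt(2)*a/4)


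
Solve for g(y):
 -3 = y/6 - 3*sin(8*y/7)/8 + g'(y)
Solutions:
 g(y) = C1 - y^2/12 - 3*y - 21*cos(8*y/7)/64


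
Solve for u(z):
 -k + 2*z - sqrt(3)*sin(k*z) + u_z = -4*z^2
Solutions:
 u(z) = C1 + k*z - 4*z^3/3 - z^2 - sqrt(3)*cos(k*z)/k


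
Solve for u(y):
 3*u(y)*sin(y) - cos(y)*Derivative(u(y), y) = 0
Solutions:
 u(y) = C1/cos(y)^3


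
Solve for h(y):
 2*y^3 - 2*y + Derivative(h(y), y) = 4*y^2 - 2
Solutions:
 h(y) = C1 - y^4/2 + 4*y^3/3 + y^2 - 2*y


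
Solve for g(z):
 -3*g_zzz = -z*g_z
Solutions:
 g(z) = C1 + Integral(C2*airyai(3^(2/3)*z/3) + C3*airybi(3^(2/3)*z/3), z)


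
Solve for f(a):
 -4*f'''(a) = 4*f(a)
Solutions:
 f(a) = C3*exp(-a) + (C1*sin(sqrt(3)*a/2) + C2*cos(sqrt(3)*a/2))*exp(a/2)


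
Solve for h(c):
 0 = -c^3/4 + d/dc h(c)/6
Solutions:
 h(c) = C1 + 3*c^4/8


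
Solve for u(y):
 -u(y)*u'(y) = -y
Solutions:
 u(y) = -sqrt(C1 + y^2)
 u(y) = sqrt(C1 + y^2)


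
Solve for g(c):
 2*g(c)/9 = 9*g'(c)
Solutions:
 g(c) = C1*exp(2*c/81)


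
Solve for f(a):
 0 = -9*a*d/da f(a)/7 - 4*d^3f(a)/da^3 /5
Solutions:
 f(a) = C1 + Integral(C2*airyai(-4410^(1/3)*a/14) + C3*airybi(-4410^(1/3)*a/14), a)


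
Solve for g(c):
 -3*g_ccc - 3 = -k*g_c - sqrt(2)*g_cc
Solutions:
 g(c) = C1 + C2*exp(sqrt(2)*c*(1 - sqrt(6*k + 1))/6) + C3*exp(sqrt(2)*c*(sqrt(6*k + 1) + 1)/6) + 3*c/k


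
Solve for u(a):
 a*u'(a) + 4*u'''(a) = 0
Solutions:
 u(a) = C1 + Integral(C2*airyai(-2^(1/3)*a/2) + C3*airybi(-2^(1/3)*a/2), a)


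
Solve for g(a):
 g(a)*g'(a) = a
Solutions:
 g(a) = -sqrt(C1 + a^2)
 g(a) = sqrt(C1 + a^2)


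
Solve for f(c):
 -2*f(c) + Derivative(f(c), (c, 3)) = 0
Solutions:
 f(c) = C3*exp(2^(1/3)*c) + (C1*sin(2^(1/3)*sqrt(3)*c/2) + C2*cos(2^(1/3)*sqrt(3)*c/2))*exp(-2^(1/3)*c/2)


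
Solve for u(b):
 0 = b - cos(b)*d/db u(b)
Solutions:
 u(b) = C1 + Integral(b/cos(b), b)


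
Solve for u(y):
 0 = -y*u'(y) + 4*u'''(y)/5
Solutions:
 u(y) = C1 + Integral(C2*airyai(10^(1/3)*y/2) + C3*airybi(10^(1/3)*y/2), y)


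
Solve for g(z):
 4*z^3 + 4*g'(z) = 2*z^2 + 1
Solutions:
 g(z) = C1 - z^4/4 + z^3/6 + z/4


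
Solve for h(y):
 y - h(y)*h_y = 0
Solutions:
 h(y) = -sqrt(C1 + y^2)
 h(y) = sqrt(C1 + y^2)


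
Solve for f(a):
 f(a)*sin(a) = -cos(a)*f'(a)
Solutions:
 f(a) = C1*cos(a)


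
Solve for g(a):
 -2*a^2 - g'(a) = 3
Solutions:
 g(a) = C1 - 2*a^3/3 - 3*a


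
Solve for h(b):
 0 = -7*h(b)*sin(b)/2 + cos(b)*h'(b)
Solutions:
 h(b) = C1/cos(b)^(7/2)


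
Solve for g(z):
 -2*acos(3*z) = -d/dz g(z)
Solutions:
 g(z) = C1 + 2*z*acos(3*z) - 2*sqrt(1 - 9*z^2)/3


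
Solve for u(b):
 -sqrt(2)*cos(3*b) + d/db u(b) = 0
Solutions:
 u(b) = C1 + sqrt(2)*sin(3*b)/3


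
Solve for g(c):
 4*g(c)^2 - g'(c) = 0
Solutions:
 g(c) = -1/(C1 + 4*c)


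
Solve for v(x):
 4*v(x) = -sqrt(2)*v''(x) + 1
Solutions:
 v(x) = C1*sin(2^(3/4)*x) + C2*cos(2^(3/4)*x) + 1/4


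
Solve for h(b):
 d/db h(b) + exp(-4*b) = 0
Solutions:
 h(b) = C1 + exp(-4*b)/4


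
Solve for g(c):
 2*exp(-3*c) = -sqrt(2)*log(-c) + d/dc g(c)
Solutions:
 g(c) = C1 + sqrt(2)*c*log(-c) - sqrt(2)*c - 2*exp(-3*c)/3


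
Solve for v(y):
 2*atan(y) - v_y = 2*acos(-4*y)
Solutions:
 v(y) = C1 - 2*y*acos(-4*y) + 2*y*atan(y) - sqrt(1 - 16*y^2)/2 - log(y^2 + 1)


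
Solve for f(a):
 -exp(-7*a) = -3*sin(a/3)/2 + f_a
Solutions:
 f(a) = C1 - 9*cos(a/3)/2 + exp(-7*a)/7


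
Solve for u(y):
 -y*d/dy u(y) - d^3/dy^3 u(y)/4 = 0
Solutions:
 u(y) = C1 + Integral(C2*airyai(-2^(2/3)*y) + C3*airybi(-2^(2/3)*y), y)


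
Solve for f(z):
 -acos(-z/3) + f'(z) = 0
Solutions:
 f(z) = C1 + z*acos(-z/3) + sqrt(9 - z^2)


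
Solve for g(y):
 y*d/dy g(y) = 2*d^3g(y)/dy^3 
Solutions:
 g(y) = C1 + Integral(C2*airyai(2^(2/3)*y/2) + C3*airybi(2^(2/3)*y/2), y)


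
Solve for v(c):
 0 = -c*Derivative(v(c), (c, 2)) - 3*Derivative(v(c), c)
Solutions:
 v(c) = C1 + C2/c^2


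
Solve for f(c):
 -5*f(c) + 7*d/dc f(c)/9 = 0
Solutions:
 f(c) = C1*exp(45*c/7)


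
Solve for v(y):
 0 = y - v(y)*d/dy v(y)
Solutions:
 v(y) = -sqrt(C1 + y^2)
 v(y) = sqrt(C1 + y^2)


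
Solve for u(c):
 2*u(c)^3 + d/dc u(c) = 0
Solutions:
 u(c) = -sqrt(2)*sqrt(-1/(C1 - 2*c))/2
 u(c) = sqrt(2)*sqrt(-1/(C1 - 2*c))/2


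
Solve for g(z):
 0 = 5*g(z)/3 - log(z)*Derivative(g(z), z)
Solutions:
 g(z) = C1*exp(5*li(z)/3)


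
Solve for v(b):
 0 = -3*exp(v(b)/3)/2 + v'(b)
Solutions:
 v(b) = 3*log(-1/(C1 + 3*b)) + 3*log(6)


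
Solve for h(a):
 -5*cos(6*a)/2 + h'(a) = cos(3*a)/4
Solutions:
 h(a) = C1 + sin(3*a)/12 + 5*sin(6*a)/12


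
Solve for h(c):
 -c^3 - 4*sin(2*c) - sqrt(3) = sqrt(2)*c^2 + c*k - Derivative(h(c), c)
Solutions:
 h(c) = C1 + c^4/4 + sqrt(2)*c^3/3 + c^2*k/2 + sqrt(3)*c - 2*cos(2*c)


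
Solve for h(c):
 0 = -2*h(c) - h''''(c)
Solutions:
 h(c) = (C1*sin(2^(3/4)*c/2) + C2*cos(2^(3/4)*c/2))*exp(-2^(3/4)*c/2) + (C3*sin(2^(3/4)*c/2) + C4*cos(2^(3/4)*c/2))*exp(2^(3/4)*c/2)


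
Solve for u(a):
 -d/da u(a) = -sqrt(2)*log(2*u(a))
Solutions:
 -sqrt(2)*Integral(1/(log(_y) + log(2)), (_y, u(a)))/2 = C1 - a


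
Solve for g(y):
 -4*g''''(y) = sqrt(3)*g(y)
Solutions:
 g(y) = (C1*sin(3^(1/8)*y/2) + C2*cos(3^(1/8)*y/2))*exp(-3^(1/8)*y/2) + (C3*sin(3^(1/8)*y/2) + C4*cos(3^(1/8)*y/2))*exp(3^(1/8)*y/2)


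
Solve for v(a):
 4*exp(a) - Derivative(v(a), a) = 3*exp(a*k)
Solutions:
 v(a) = C1 + 4*exp(a) - 3*exp(a*k)/k


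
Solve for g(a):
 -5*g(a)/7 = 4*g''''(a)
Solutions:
 g(a) = (C1*sin(5^(1/4)*7^(3/4)*a/14) + C2*cos(5^(1/4)*7^(3/4)*a/14))*exp(-5^(1/4)*7^(3/4)*a/14) + (C3*sin(5^(1/4)*7^(3/4)*a/14) + C4*cos(5^(1/4)*7^(3/4)*a/14))*exp(5^(1/4)*7^(3/4)*a/14)


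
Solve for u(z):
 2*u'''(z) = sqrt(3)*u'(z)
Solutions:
 u(z) = C1 + C2*exp(-sqrt(2)*3^(1/4)*z/2) + C3*exp(sqrt(2)*3^(1/4)*z/2)


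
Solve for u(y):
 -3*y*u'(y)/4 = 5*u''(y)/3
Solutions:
 u(y) = C1 + C2*erf(3*sqrt(10)*y/20)


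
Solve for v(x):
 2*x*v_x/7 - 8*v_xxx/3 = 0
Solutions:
 v(x) = C1 + Integral(C2*airyai(294^(1/3)*x/14) + C3*airybi(294^(1/3)*x/14), x)


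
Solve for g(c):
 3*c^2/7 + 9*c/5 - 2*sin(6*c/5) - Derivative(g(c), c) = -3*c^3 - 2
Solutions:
 g(c) = C1 + 3*c^4/4 + c^3/7 + 9*c^2/10 + 2*c + 5*cos(6*c/5)/3


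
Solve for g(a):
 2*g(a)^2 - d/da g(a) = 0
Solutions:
 g(a) = -1/(C1 + 2*a)


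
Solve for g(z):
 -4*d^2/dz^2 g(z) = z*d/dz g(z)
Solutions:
 g(z) = C1 + C2*erf(sqrt(2)*z/4)


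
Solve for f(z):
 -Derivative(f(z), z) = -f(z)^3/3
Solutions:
 f(z) = -sqrt(6)*sqrt(-1/(C1 + z))/2
 f(z) = sqrt(6)*sqrt(-1/(C1 + z))/2


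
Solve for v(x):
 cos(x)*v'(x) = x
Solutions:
 v(x) = C1 + Integral(x/cos(x), x)


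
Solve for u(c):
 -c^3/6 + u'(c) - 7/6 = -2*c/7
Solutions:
 u(c) = C1 + c^4/24 - c^2/7 + 7*c/6


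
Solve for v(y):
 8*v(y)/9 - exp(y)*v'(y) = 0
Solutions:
 v(y) = C1*exp(-8*exp(-y)/9)


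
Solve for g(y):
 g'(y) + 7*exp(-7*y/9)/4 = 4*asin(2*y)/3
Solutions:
 g(y) = C1 + 4*y*asin(2*y)/3 + 2*sqrt(1 - 4*y^2)/3 + 9*exp(-7*y/9)/4


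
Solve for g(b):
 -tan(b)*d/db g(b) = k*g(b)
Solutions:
 g(b) = C1*exp(-k*log(sin(b)))


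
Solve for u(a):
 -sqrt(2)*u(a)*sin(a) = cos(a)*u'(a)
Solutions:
 u(a) = C1*cos(a)^(sqrt(2))


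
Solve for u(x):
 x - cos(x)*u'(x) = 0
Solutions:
 u(x) = C1 + Integral(x/cos(x), x)


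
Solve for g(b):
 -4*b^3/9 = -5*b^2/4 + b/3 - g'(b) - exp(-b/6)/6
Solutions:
 g(b) = C1 + b^4/9 - 5*b^3/12 + b^2/6 + exp(-b/6)


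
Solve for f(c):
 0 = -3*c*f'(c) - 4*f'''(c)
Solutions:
 f(c) = C1 + Integral(C2*airyai(-6^(1/3)*c/2) + C3*airybi(-6^(1/3)*c/2), c)


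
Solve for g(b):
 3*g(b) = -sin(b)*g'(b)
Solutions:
 g(b) = C1*(cos(b) + 1)^(3/2)/(cos(b) - 1)^(3/2)


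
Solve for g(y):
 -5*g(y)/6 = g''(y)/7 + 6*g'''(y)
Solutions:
 g(y) = C1*exp(y*(-2 + (63*sqrt(4862095) + 138916)^(-1/3) + (63*sqrt(4862095) + 138916)^(1/3))/252)*sin(sqrt(3)*y*(-(63*sqrt(4862095) + 138916)^(1/3) + (63*sqrt(4862095) + 138916)^(-1/3))/252) + C2*exp(y*(-2 + (63*sqrt(4862095) + 138916)^(-1/3) + (63*sqrt(4862095) + 138916)^(1/3))/252)*cos(sqrt(3)*y*(-(63*sqrt(4862095) + 138916)^(1/3) + (63*sqrt(4862095) + 138916)^(-1/3))/252) + C3*exp(-y*((63*sqrt(4862095) + 138916)^(-1/3) + 1 + (63*sqrt(4862095) + 138916)^(1/3))/126)


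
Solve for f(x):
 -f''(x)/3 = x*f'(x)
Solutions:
 f(x) = C1 + C2*erf(sqrt(6)*x/2)


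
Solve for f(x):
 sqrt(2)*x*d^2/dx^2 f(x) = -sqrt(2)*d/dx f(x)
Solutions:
 f(x) = C1 + C2*log(x)


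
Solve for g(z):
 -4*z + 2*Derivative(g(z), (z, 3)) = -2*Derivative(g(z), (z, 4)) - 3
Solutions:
 g(z) = C1 + C2*z + C3*z^2 + C4*exp(-z) + z^4/12 - 7*z^3/12


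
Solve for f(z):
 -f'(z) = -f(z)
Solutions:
 f(z) = C1*exp(z)


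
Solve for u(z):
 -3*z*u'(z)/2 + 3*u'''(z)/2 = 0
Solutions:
 u(z) = C1 + Integral(C2*airyai(z) + C3*airybi(z), z)


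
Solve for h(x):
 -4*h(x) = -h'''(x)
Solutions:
 h(x) = C3*exp(2^(2/3)*x) + (C1*sin(2^(2/3)*sqrt(3)*x/2) + C2*cos(2^(2/3)*sqrt(3)*x/2))*exp(-2^(2/3)*x/2)


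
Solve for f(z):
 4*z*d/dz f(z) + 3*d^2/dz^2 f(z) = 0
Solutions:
 f(z) = C1 + C2*erf(sqrt(6)*z/3)


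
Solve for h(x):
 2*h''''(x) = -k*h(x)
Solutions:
 h(x) = C1*exp(-2^(3/4)*x*(-k)^(1/4)/2) + C2*exp(2^(3/4)*x*(-k)^(1/4)/2) + C3*exp(-2^(3/4)*I*x*(-k)^(1/4)/2) + C4*exp(2^(3/4)*I*x*(-k)^(1/4)/2)


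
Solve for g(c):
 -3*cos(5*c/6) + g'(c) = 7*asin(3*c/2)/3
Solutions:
 g(c) = C1 + 7*c*asin(3*c/2)/3 + 7*sqrt(4 - 9*c^2)/9 + 18*sin(5*c/6)/5


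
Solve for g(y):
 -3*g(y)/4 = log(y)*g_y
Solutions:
 g(y) = C1*exp(-3*li(y)/4)


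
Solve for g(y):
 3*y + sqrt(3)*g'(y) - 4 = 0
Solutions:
 g(y) = C1 - sqrt(3)*y^2/2 + 4*sqrt(3)*y/3


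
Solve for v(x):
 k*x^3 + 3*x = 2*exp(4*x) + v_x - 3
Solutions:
 v(x) = C1 + k*x^4/4 + 3*x^2/2 + 3*x - exp(4*x)/2


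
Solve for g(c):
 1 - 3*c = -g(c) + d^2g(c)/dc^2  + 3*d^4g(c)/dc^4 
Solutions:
 g(c) = C1*exp(-sqrt(6)*c*sqrt(-1 + sqrt(13))/6) + C2*exp(sqrt(6)*c*sqrt(-1 + sqrt(13))/6) + C3*sin(sqrt(6)*c*sqrt(1 + sqrt(13))/6) + C4*cos(sqrt(6)*c*sqrt(1 + sqrt(13))/6) + 3*c - 1


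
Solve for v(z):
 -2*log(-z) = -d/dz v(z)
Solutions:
 v(z) = C1 + 2*z*log(-z) - 2*z


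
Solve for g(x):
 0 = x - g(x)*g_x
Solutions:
 g(x) = -sqrt(C1 + x^2)
 g(x) = sqrt(C1 + x^2)


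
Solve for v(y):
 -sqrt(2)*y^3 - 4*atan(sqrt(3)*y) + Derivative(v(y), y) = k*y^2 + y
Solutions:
 v(y) = C1 + k*y^3/3 + sqrt(2)*y^4/4 + y^2/2 + 4*y*atan(sqrt(3)*y) - 2*sqrt(3)*log(3*y^2 + 1)/3


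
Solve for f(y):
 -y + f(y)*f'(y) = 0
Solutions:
 f(y) = -sqrt(C1 + y^2)
 f(y) = sqrt(C1 + y^2)


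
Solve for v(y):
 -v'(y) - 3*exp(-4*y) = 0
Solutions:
 v(y) = C1 + 3*exp(-4*y)/4


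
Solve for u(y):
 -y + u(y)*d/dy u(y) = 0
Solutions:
 u(y) = -sqrt(C1 + y^2)
 u(y) = sqrt(C1 + y^2)


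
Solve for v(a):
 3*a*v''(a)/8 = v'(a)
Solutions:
 v(a) = C1 + C2*a^(11/3)


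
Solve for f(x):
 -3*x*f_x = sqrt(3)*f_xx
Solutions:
 f(x) = C1 + C2*erf(sqrt(2)*3^(1/4)*x/2)


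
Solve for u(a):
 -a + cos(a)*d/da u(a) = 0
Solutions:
 u(a) = C1 + Integral(a/cos(a), a)


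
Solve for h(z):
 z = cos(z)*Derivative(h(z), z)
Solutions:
 h(z) = C1 + Integral(z/cos(z), z)


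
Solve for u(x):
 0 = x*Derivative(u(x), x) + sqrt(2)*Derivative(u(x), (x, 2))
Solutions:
 u(x) = C1 + C2*erf(2^(1/4)*x/2)


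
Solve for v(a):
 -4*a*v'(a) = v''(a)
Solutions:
 v(a) = C1 + C2*erf(sqrt(2)*a)


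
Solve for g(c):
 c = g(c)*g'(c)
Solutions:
 g(c) = -sqrt(C1 + c^2)
 g(c) = sqrt(C1 + c^2)


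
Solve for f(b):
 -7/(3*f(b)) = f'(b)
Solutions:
 f(b) = -sqrt(C1 - 42*b)/3
 f(b) = sqrt(C1 - 42*b)/3


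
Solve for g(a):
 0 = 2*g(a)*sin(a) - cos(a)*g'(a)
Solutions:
 g(a) = C1/cos(a)^2


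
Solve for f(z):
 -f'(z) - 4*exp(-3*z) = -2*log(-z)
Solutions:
 f(z) = C1 + 2*z*log(-z) - 2*z + 4*exp(-3*z)/3


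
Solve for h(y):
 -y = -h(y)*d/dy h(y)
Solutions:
 h(y) = -sqrt(C1 + y^2)
 h(y) = sqrt(C1 + y^2)


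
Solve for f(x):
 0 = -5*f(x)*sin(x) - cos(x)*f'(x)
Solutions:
 f(x) = C1*cos(x)^5


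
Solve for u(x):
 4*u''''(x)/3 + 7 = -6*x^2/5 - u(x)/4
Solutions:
 u(x) = -24*x^2/5 + (C1*sin(sqrt(2)*3^(1/4)*x/4) + C2*cos(sqrt(2)*3^(1/4)*x/4))*exp(-sqrt(2)*3^(1/4)*x/4) + (C3*sin(sqrt(2)*3^(1/4)*x/4) + C4*cos(sqrt(2)*3^(1/4)*x/4))*exp(sqrt(2)*3^(1/4)*x/4) - 28


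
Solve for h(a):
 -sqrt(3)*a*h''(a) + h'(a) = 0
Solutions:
 h(a) = C1 + C2*a^(sqrt(3)/3 + 1)


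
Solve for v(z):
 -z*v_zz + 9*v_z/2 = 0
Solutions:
 v(z) = C1 + C2*z^(11/2)


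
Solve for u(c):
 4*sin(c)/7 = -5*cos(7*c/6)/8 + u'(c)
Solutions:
 u(c) = C1 + 15*sin(7*c/6)/28 - 4*cos(c)/7


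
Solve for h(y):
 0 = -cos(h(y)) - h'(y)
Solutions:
 h(y) = pi - asin((C1 + exp(2*y))/(C1 - exp(2*y)))
 h(y) = asin((C1 + exp(2*y))/(C1 - exp(2*y)))


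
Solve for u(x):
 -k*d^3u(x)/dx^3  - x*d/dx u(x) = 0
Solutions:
 u(x) = C1 + Integral(C2*airyai(x*(-1/k)^(1/3)) + C3*airybi(x*(-1/k)^(1/3)), x)


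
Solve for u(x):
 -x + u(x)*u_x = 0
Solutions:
 u(x) = -sqrt(C1 + x^2)
 u(x) = sqrt(C1 + x^2)


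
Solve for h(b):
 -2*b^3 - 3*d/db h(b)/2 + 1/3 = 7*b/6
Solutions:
 h(b) = C1 - b^4/3 - 7*b^2/18 + 2*b/9


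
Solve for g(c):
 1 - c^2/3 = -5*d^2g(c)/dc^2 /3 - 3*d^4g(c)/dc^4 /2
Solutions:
 g(c) = C1 + C2*c + C3*sin(sqrt(10)*c/3) + C4*cos(sqrt(10)*c/3) + c^4/60 - 12*c^2/25


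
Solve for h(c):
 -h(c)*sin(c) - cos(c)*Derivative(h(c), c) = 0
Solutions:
 h(c) = C1*cos(c)


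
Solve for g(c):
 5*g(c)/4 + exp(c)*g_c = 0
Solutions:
 g(c) = C1*exp(5*exp(-c)/4)


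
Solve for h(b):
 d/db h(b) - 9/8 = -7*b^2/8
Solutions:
 h(b) = C1 - 7*b^3/24 + 9*b/8


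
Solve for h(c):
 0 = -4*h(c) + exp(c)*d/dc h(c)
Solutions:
 h(c) = C1*exp(-4*exp(-c))


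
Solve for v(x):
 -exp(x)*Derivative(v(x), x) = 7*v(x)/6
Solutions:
 v(x) = C1*exp(7*exp(-x)/6)


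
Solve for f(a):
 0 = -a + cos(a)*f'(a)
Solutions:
 f(a) = C1 + Integral(a/cos(a), a)


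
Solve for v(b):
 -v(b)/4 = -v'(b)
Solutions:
 v(b) = C1*exp(b/4)


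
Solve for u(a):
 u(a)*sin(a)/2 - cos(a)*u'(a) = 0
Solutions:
 u(a) = C1/sqrt(cos(a))


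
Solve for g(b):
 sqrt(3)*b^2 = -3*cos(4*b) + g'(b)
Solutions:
 g(b) = C1 + sqrt(3)*b^3/3 + 3*sin(4*b)/4


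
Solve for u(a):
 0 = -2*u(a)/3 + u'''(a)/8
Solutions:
 u(a) = C3*exp(2*2^(1/3)*3^(2/3)*a/3) + (C1*sin(2^(1/3)*3^(1/6)*a) + C2*cos(2^(1/3)*3^(1/6)*a))*exp(-2^(1/3)*3^(2/3)*a/3)


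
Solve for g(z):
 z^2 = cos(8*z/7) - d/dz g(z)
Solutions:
 g(z) = C1 - z^3/3 + 7*sin(8*z/7)/8


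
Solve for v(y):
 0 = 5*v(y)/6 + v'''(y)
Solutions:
 v(y) = C3*exp(-5^(1/3)*6^(2/3)*y/6) + (C1*sin(2^(2/3)*3^(1/6)*5^(1/3)*y/4) + C2*cos(2^(2/3)*3^(1/6)*5^(1/3)*y/4))*exp(5^(1/3)*6^(2/3)*y/12)


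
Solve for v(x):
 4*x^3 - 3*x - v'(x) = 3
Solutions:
 v(x) = C1 + x^4 - 3*x^2/2 - 3*x


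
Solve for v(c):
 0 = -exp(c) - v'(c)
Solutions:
 v(c) = C1 - exp(c)


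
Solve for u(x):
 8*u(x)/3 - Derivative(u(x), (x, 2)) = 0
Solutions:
 u(x) = C1*exp(-2*sqrt(6)*x/3) + C2*exp(2*sqrt(6)*x/3)


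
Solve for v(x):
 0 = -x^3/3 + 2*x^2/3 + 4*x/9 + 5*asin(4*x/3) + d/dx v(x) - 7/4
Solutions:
 v(x) = C1 + x^4/12 - 2*x^3/9 - 2*x^2/9 - 5*x*asin(4*x/3) + 7*x/4 - 5*sqrt(9 - 16*x^2)/4


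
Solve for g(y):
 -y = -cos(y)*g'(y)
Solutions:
 g(y) = C1 + Integral(y/cos(y), y)


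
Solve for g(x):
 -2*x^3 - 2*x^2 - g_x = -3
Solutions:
 g(x) = C1 - x^4/2 - 2*x^3/3 + 3*x


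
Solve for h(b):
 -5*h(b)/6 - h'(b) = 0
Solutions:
 h(b) = C1*exp(-5*b/6)


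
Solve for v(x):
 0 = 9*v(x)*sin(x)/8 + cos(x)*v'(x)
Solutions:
 v(x) = C1*cos(x)^(9/8)


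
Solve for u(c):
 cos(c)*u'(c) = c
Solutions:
 u(c) = C1 + Integral(c/cos(c), c)


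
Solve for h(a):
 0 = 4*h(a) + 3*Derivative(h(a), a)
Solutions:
 h(a) = C1*exp(-4*a/3)


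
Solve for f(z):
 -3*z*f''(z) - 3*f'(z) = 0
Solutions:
 f(z) = C1 + C2*log(z)


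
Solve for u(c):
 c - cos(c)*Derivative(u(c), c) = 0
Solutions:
 u(c) = C1 + Integral(c/cos(c), c)


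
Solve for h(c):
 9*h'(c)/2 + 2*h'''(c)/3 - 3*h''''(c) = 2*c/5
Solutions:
 h(c) = C1 + C2*exp(c*(-2^(1/3)*(243*sqrt(59113) + 59081)^(1/3) - 8*2^(2/3)/(243*sqrt(59113) + 59081)^(1/3) + 8)/108)*sin(2^(1/3)*sqrt(3)*c*(-(243*sqrt(59113) + 59081)^(1/3) + 8*2^(1/3)/(243*sqrt(59113) + 59081)^(1/3))/108) + C3*exp(c*(-2^(1/3)*(243*sqrt(59113) + 59081)^(1/3) - 8*2^(2/3)/(243*sqrt(59113) + 59081)^(1/3) + 8)/108)*cos(2^(1/3)*sqrt(3)*c*(-(243*sqrt(59113) + 59081)^(1/3) + 8*2^(1/3)/(243*sqrt(59113) + 59081)^(1/3))/108) + C4*exp(c*(8*2^(2/3)/(243*sqrt(59113) + 59081)^(1/3) + 4 + 2^(1/3)*(243*sqrt(59113) + 59081)^(1/3))/54) + 2*c^2/45


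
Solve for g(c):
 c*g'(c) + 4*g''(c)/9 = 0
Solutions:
 g(c) = C1 + C2*erf(3*sqrt(2)*c/4)


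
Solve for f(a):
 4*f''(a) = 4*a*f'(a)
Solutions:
 f(a) = C1 + C2*erfi(sqrt(2)*a/2)


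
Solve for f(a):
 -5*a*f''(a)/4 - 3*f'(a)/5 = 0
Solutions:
 f(a) = C1 + C2*a^(13/25)


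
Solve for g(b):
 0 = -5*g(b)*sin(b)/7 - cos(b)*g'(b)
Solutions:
 g(b) = C1*cos(b)^(5/7)


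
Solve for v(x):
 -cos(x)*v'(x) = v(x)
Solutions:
 v(x) = C1*sqrt(sin(x) - 1)/sqrt(sin(x) + 1)


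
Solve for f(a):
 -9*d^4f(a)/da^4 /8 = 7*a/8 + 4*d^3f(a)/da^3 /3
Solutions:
 f(a) = C1 + C2*a + C3*a^2 + C4*exp(-32*a/27) - 7*a^4/256 + 189*a^3/2048


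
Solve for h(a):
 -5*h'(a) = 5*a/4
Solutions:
 h(a) = C1 - a^2/8


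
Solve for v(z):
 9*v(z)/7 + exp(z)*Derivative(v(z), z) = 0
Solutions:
 v(z) = C1*exp(9*exp(-z)/7)


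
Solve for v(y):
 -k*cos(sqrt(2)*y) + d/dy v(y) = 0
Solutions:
 v(y) = C1 + sqrt(2)*k*sin(sqrt(2)*y)/2


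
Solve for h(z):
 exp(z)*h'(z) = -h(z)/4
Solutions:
 h(z) = C1*exp(exp(-z)/4)


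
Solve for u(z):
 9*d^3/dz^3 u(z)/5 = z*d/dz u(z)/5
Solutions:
 u(z) = C1 + Integral(C2*airyai(3^(1/3)*z/3) + C3*airybi(3^(1/3)*z/3), z)


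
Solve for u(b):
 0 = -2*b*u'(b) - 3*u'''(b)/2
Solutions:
 u(b) = C1 + Integral(C2*airyai(-6^(2/3)*b/3) + C3*airybi(-6^(2/3)*b/3), b)


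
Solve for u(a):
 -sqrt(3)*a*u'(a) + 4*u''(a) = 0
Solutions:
 u(a) = C1 + C2*erfi(sqrt(2)*3^(1/4)*a/4)


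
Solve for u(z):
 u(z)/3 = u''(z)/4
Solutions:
 u(z) = C1*exp(-2*sqrt(3)*z/3) + C2*exp(2*sqrt(3)*z/3)


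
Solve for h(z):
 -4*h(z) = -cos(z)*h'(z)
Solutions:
 h(z) = C1*(sin(z)^2 + 2*sin(z) + 1)/(sin(z)^2 - 2*sin(z) + 1)


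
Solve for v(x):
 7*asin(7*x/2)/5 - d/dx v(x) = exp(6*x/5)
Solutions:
 v(x) = C1 + 7*x*asin(7*x/2)/5 + sqrt(4 - 49*x^2)/5 - 5*exp(6*x/5)/6


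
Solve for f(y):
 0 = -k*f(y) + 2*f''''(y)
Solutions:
 f(y) = C1*exp(-2^(3/4)*k^(1/4)*y/2) + C2*exp(2^(3/4)*k^(1/4)*y/2) + C3*exp(-2^(3/4)*I*k^(1/4)*y/2) + C4*exp(2^(3/4)*I*k^(1/4)*y/2)


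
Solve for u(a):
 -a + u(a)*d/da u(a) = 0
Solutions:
 u(a) = -sqrt(C1 + a^2)
 u(a) = sqrt(C1 + a^2)


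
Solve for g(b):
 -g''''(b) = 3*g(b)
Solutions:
 g(b) = (C1*sin(sqrt(2)*3^(1/4)*b/2) + C2*cos(sqrt(2)*3^(1/4)*b/2))*exp(-sqrt(2)*3^(1/4)*b/2) + (C3*sin(sqrt(2)*3^(1/4)*b/2) + C4*cos(sqrt(2)*3^(1/4)*b/2))*exp(sqrt(2)*3^(1/4)*b/2)


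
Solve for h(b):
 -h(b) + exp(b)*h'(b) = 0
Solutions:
 h(b) = C1*exp(-exp(-b))


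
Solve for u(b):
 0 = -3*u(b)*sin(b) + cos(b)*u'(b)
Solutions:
 u(b) = C1/cos(b)^3


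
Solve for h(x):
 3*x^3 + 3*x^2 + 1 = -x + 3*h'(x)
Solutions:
 h(x) = C1 + x^4/4 + x^3/3 + x^2/6 + x/3


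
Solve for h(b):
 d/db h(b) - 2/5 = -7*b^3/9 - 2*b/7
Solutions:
 h(b) = C1 - 7*b^4/36 - b^2/7 + 2*b/5


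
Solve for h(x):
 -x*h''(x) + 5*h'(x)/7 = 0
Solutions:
 h(x) = C1 + C2*x^(12/7)


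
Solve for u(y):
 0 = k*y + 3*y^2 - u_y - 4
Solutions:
 u(y) = C1 + k*y^2/2 + y^3 - 4*y


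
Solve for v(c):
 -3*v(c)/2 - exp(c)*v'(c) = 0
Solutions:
 v(c) = C1*exp(3*exp(-c)/2)


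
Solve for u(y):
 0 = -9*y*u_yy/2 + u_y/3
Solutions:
 u(y) = C1 + C2*y^(29/27)


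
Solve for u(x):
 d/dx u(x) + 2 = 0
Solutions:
 u(x) = C1 - 2*x


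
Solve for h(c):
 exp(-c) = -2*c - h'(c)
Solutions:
 h(c) = C1 - c^2 + exp(-c)


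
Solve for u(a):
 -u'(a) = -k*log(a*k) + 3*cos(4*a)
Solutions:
 u(a) = C1 + a*k*(log(a*k) - 1) - 3*sin(4*a)/4


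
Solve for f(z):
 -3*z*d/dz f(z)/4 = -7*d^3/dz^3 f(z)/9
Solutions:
 f(z) = C1 + Integral(C2*airyai(3*98^(1/3)*z/14) + C3*airybi(3*98^(1/3)*z/14), z)


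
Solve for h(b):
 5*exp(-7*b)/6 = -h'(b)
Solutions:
 h(b) = C1 + 5*exp(-7*b)/42


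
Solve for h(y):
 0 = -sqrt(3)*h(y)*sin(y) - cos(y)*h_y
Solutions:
 h(y) = C1*cos(y)^(sqrt(3))


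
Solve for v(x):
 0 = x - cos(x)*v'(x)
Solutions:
 v(x) = C1 + Integral(x/cos(x), x)


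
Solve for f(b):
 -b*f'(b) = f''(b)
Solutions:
 f(b) = C1 + C2*erf(sqrt(2)*b/2)


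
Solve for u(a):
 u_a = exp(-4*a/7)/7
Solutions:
 u(a) = C1 - exp(-4*a/7)/4


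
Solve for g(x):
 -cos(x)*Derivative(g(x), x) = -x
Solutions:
 g(x) = C1 + Integral(x/cos(x), x)


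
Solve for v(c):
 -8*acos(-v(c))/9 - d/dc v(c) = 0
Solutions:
 Integral(1/acos(-_y), (_y, v(c))) = C1 - 8*c/9


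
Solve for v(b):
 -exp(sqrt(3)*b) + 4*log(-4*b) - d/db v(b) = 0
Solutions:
 v(b) = C1 + 4*b*log(-b) + 4*b*(-1 + 2*log(2)) - sqrt(3)*exp(sqrt(3)*b)/3


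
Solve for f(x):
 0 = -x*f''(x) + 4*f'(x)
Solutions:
 f(x) = C1 + C2*x^5


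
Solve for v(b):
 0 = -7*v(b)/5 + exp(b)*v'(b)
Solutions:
 v(b) = C1*exp(-7*exp(-b)/5)


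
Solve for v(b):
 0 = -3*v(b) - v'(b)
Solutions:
 v(b) = C1*exp(-3*b)


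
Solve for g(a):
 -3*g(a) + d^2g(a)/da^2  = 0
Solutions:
 g(a) = C1*exp(-sqrt(3)*a) + C2*exp(sqrt(3)*a)


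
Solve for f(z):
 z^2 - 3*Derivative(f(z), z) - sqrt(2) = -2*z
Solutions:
 f(z) = C1 + z^3/9 + z^2/3 - sqrt(2)*z/3


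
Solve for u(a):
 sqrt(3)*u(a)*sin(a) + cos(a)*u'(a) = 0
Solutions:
 u(a) = C1*cos(a)^(sqrt(3))


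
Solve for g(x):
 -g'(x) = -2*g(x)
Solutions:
 g(x) = C1*exp(2*x)


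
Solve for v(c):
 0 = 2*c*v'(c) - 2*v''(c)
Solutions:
 v(c) = C1 + C2*erfi(sqrt(2)*c/2)


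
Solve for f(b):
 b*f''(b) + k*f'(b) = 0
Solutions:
 f(b) = C1 + b^(1 - re(k))*(C2*sin(log(b)*Abs(im(k))) + C3*cos(log(b)*im(k)))


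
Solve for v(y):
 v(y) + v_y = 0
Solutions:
 v(y) = C1*exp(-y)


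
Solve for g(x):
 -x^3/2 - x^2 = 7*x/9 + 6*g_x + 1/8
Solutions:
 g(x) = C1 - x^4/48 - x^3/18 - 7*x^2/108 - x/48


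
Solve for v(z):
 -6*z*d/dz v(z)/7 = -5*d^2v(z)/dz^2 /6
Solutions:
 v(z) = C1 + C2*erfi(3*sqrt(70)*z/35)


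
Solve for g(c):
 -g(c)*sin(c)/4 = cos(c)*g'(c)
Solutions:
 g(c) = C1*cos(c)^(1/4)


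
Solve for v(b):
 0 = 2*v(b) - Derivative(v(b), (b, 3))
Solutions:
 v(b) = C3*exp(2^(1/3)*b) + (C1*sin(2^(1/3)*sqrt(3)*b/2) + C2*cos(2^(1/3)*sqrt(3)*b/2))*exp(-2^(1/3)*b/2)


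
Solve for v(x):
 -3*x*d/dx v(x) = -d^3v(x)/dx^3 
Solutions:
 v(x) = C1 + Integral(C2*airyai(3^(1/3)*x) + C3*airybi(3^(1/3)*x), x)


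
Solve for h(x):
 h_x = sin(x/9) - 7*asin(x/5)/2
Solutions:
 h(x) = C1 - 7*x*asin(x/5)/2 - 7*sqrt(25 - x^2)/2 - 9*cos(x/9)


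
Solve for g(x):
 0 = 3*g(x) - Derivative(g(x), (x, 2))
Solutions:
 g(x) = C1*exp(-sqrt(3)*x) + C2*exp(sqrt(3)*x)


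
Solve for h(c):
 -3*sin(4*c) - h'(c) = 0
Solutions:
 h(c) = C1 + 3*cos(4*c)/4


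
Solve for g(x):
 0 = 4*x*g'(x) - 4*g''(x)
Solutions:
 g(x) = C1 + C2*erfi(sqrt(2)*x/2)


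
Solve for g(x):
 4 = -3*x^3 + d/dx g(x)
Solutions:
 g(x) = C1 + 3*x^4/4 + 4*x


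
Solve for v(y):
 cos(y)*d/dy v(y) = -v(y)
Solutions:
 v(y) = C1*sqrt(sin(y) - 1)/sqrt(sin(y) + 1)


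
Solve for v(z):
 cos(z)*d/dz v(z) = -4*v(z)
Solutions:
 v(z) = C1*(sin(z)^2 - 2*sin(z) + 1)/(sin(z)^2 + 2*sin(z) + 1)


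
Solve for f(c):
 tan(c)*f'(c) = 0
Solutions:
 f(c) = C1


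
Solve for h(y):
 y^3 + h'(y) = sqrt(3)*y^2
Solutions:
 h(y) = C1 - y^4/4 + sqrt(3)*y^3/3


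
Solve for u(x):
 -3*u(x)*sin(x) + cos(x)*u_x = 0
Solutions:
 u(x) = C1/cos(x)^3


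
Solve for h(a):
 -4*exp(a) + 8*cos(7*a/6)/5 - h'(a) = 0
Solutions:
 h(a) = C1 - 4*exp(a) + 48*sin(7*a/6)/35


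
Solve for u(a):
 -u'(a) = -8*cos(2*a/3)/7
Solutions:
 u(a) = C1 + 12*sin(2*a/3)/7


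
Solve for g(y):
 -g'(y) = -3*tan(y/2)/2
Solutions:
 g(y) = C1 - 3*log(cos(y/2))


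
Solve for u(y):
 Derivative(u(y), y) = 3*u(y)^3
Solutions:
 u(y) = -sqrt(2)*sqrt(-1/(C1 + 3*y))/2
 u(y) = sqrt(2)*sqrt(-1/(C1 + 3*y))/2


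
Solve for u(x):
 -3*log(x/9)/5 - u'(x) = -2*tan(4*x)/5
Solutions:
 u(x) = C1 - 3*x*log(x)/5 + 3*x/5 + 6*x*log(3)/5 - log(cos(4*x))/10


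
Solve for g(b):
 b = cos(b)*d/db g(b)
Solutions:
 g(b) = C1 + Integral(b/cos(b), b)


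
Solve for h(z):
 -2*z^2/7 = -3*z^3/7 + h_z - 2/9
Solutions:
 h(z) = C1 + 3*z^4/28 - 2*z^3/21 + 2*z/9


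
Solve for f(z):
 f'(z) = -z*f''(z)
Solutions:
 f(z) = C1 + C2*log(z)


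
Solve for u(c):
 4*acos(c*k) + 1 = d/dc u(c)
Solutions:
 u(c) = C1 + c + 4*Piecewise((c*acos(c*k) - sqrt(-c^2*k^2 + 1)/k, Ne(k, 0)), (pi*c/2, True))


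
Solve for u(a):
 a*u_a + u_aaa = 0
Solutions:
 u(a) = C1 + Integral(C2*airyai(-a) + C3*airybi(-a), a)


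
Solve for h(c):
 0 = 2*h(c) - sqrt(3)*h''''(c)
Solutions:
 h(c) = C1*exp(-2^(1/4)*3^(7/8)*c/3) + C2*exp(2^(1/4)*3^(7/8)*c/3) + C3*sin(2^(1/4)*3^(7/8)*c/3) + C4*cos(2^(1/4)*3^(7/8)*c/3)


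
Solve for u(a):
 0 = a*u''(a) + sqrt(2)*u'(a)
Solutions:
 u(a) = C1 + C2*a^(1 - sqrt(2))


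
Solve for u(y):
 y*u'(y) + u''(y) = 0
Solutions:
 u(y) = C1 + C2*erf(sqrt(2)*y/2)


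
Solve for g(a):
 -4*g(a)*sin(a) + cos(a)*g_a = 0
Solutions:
 g(a) = C1/cos(a)^4


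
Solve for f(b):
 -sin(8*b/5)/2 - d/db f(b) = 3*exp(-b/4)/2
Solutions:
 f(b) = C1 + 5*cos(8*b/5)/16 + 6*exp(-b/4)


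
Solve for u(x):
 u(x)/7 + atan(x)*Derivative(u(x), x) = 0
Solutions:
 u(x) = C1*exp(-Integral(1/atan(x), x)/7)


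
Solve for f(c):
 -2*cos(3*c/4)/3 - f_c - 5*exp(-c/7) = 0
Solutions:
 f(c) = C1 - 8*sin(3*c/4)/9 + 35*exp(-c/7)


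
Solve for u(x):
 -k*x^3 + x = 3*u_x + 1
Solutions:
 u(x) = C1 - k*x^4/12 + x^2/6 - x/3


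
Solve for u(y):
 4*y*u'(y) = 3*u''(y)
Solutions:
 u(y) = C1 + C2*erfi(sqrt(6)*y/3)


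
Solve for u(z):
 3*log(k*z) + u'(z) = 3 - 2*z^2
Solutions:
 u(z) = C1 - 2*z^3/3 - 3*z*log(k*z) + 6*z


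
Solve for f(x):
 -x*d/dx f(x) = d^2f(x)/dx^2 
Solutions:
 f(x) = C1 + C2*erf(sqrt(2)*x/2)


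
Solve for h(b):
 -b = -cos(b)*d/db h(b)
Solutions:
 h(b) = C1 + Integral(b/cos(b), b)


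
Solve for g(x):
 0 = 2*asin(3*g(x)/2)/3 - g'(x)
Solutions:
 Integral(1/asin(3*_y/2), (_y, g(x))) = C1 + 2*x/3


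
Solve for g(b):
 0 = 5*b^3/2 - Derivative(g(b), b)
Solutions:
 g(b) = C1 + 5*b^4/8


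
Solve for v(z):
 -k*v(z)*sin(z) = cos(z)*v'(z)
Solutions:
 v(z) = C1*exp(k*log(cos(z)))


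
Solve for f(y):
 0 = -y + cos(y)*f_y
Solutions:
 f(y) = C1 + Integral(y/cos(y), y)


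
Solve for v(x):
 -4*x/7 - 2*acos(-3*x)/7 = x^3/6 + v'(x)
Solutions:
 v(x) = C1 - x^4/24 - 2*x^2/7 - 2*x*acos(-3*x)/7 - 2*sqrt(1 - 9*x^2)/21


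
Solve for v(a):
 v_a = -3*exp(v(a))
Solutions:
 v(a) = log(1/(C1 + 3*a))


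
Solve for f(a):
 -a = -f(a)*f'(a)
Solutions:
 f(a) = -sqrt(C1 + a^2)
 f(a) = sqrt(C1 + a^2)


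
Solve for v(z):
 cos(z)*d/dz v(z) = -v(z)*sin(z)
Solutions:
 v(z) = C1*cos(z)


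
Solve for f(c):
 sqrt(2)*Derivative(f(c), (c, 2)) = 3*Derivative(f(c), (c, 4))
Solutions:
 f(c) = C1 + C2*c + C3*exp(-2^(1/4)*sqrt(3)*c/3) + C4*exp(2^(1/4)*sqrt(3)*c/3)


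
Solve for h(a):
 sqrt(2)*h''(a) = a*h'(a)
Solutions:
 h(a) = C1 + C2*erfi(2^(1/4)*a/2)


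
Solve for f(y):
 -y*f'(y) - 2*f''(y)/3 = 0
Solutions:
 f(y) = C1 + C2*erf(sqrt(3)*y/2)


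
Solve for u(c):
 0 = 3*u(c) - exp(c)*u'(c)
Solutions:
 u(c) = C1*exp(-3*exp(-c))


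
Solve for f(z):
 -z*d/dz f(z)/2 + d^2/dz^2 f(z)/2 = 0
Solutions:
 f(z) = C1 + C2*erfi(sqrt(2)*z/2)


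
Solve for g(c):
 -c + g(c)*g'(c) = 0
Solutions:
 g(c) = -sqrt(C1 + c^2)
 g(c) = sqrt(C1 + c^2)


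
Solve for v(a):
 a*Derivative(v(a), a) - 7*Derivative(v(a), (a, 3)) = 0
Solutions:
 v(a) = C1 + Integral(C2*airyai(7^(2/3)*a/7) + C3*airybi(7^(2/3)*a/7), a)


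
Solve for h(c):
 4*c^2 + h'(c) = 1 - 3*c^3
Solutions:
 h(c) = C1 - 3*c^4/4 - 4*c^3/3 + c


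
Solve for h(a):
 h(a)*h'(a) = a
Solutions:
 h(a) = -sqrt(C1 + a^2)
 h(a) = sqrt(C1 + a^2)


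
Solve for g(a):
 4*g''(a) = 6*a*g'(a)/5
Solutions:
 g(a) = C1 + C2*erfi(sqrt(15)*a/10)


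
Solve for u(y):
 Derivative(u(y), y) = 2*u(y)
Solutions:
 u(y) = C1*exp(2*y)


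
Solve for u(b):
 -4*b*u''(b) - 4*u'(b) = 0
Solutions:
 u(b) = C1 + C2*log(b)


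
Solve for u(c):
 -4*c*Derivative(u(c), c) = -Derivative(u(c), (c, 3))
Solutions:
 u(c) = C1 + Integral(C2*airyai(2^(2/3)*c) + C3*airybi(2^(2/3)*c), c)


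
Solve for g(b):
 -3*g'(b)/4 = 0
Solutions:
 g(b) = C1


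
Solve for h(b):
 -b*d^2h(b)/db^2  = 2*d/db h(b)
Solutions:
 h(b) = C1 + C2/b


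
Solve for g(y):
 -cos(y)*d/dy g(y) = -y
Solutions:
 g(y) = C1 + Integral(y/cos(y), y)


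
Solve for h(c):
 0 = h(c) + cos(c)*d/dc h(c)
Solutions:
 h(c) = C1*sqrt(sin(c) - 1)/sqrt(sin(c) + 1)


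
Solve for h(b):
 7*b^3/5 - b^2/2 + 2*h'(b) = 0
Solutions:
 h(b) = C1 - 7*b^4/40 + b^3/12


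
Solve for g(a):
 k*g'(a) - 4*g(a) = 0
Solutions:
 g(a) = C1*exp(4*a/k)


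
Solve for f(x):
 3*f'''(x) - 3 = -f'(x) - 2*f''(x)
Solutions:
 f(x) = C1 + 3*x + (C2*sin(sqrt(2)*x/3) + C3*cos(sqrt(2)*x/3))*exp(-x/3)


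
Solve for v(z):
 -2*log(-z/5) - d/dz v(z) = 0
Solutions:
 v(z) = C1 - 2*z*log(-z) + 2*z*(1 + log(5))


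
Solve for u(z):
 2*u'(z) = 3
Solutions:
 u(z) = C1 + 3*z/2


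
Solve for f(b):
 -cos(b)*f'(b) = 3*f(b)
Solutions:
 f(b) = C1*(sin(b) - 1)^(3/2)/(sin(b) + 1)^(3/2)


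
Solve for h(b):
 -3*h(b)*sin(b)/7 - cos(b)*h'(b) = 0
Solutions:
 h(b) = C1*cos(b)^(3/7)


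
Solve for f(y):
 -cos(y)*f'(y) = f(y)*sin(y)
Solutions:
 f(y) = C1*cos(y)


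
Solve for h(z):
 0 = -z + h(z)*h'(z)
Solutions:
 h(z) = -sqrt(C1 + z^2)
 h(z) = sqrt(C1 + z^2)
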